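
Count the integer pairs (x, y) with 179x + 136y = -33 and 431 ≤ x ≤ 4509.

gcd(179, 136) = 1.
By Bézout, 179*(19) + 136*(-25) = 1.
Particular solution: (53, -70).
General solution: x = 53 + 136t, y = -70 - 179t for integer t.
431 ≤ 53 + 136t ≤ 4509 gives t ∈ [3, 32], which is 30 values.

30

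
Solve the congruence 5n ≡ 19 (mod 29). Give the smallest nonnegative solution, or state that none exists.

gcd(29, 5) = 1  (29 = 5*5 + 4, 5 = 1*4 + 1, 4 = 4*1).
1 divides 19, so solutions exist.
Back-substituting, 5*(6) + 29*(-1) = 1.
So 5*(6) ≡ 1 (mod 29); multiply by 19: n ≡ 114 (mod 29).
Smallest nonnegative: n = 114 mod 29 = 27.

27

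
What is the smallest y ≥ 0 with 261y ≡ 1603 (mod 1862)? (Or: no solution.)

1169

gcd(1862, 261) = 1.
1 divides 1603, so solutions exist.
By Bézout, 261×(585) + 1862×(-82) = 1.
So 261×(585) ≡ 1 (mod 1862); multiply by 1603: y ≡ 937755 (mod 1862).
Smallest nonnegative: y = 937755 mod 1862 = 1169.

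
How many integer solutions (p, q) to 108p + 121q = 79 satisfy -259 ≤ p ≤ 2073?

gcd(121, 108) = 1  (121 = 1*108 + 13, 108 = 8*13 + 4, 13 = 3*4 + 1, 4 = 4*1).
Back-substituting, 108*(-28) + 121*(25) = 1.
Scale by 79: particular solution (-2212, 1975); reduce p mod 121: (87, -77).
General solution: p = 87 + 121t, q = -77 - 108t for integer t.
-259 ≤ 87 + 121t ≤ 2073 gives t ∈ [-2, 16], which is 19 values.

19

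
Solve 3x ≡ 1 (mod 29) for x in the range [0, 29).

gcd(29, 3) = 1  (29 = 9*3 + 2, 3 = 1*2 + 1, 2 = 2*1).
Back-substituting, 3*(10) + 29*(-1) = 1.
So 3*10 ≡ 1 (mod 29), and 10 mod 29 = 10.

10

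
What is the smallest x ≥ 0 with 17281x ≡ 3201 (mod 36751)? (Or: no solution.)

gcd(36751, 17281):
  36751 = 2·17281 + 2189
  17281 = 7·2189 + 1958
  2189 = 1·1958 + 231
  1958 = 8·231 + 110
  231 = 2·110 + 11
  110 = 10·11
so gcd(36751, 17281) = 11.
11 divides 3201, so solutions exist.
Back-substitute for Bézout coefficients:
  11 = 231 - 2·110
  ... = 17281·(-319) + 36751·(150)
So 17281·(-319) ≡ 11 (mod 36751); multiply by 291: x ≡ -92829 (mod 3341).
Smallest nonnegative: x = -92829 mod 3341 = 719.

719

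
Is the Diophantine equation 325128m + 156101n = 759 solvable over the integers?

gcd(325128, 156101):
  325128 = 2×156101 + 12926
  156101 = 12×12926 + 989
  12926 = 13×989 + 69
  989 = 14×69 + 23
  69 = 3×23
so gcd(325128, 156101) = 23.
23 divides 759, so integer solutions exist.

yes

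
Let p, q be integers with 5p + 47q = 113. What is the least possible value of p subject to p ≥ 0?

gcd(47, 5):
  47 = 9×5 + 2
  5 = 2×2 + 1
  2 = 2×1
so gcd(47, 5) = 1.
1 divides 113, so solutions exist.
Back-substitute for Bézout coefficients:
  1 = 5 - 2×2
  ... = 5×(19) + 47×(-2)
Scale by 113/1 = 113: (p₀, q₀) = (2147, -226).
General solution: p = 2147 + 47t, q = -226 - 5t for integer t.
p ≥ 0: smallest is 2147 mod 47 = 32 (at t = -45), with q = -1.

32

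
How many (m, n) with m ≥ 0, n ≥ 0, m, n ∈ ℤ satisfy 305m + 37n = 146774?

13

gcd(305, 37):
  305 = 8×37 + 9
  37 = 4×9 + 1
  9 = 9×1
so gcd(305, 37) = 1.
Back-substitute for Bézout coefficients:
  1 = 37 - 4×9
  ... = 305×(-4) + 37×(33)
Scale by 146774: one solution is (-587096, 4843542). Reduce m mod 37: (20, 3802).
General: m = 20 + 37t, n = 3802 - 305t.
m ≥ 0 ⇒ t ≥ 0; n ≥ 0 ⇒ t ≤ 12. So t ∈ [0, 12]: 13 solutions.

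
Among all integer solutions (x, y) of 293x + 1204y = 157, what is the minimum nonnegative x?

921

gcd(1204, 293) = 1.
1 divides 157, so solutions exist.
By Bézout, 293·(489) + 1204·(-119) = 1.
Scale by 157/1 = 157: (x₀, y₀) = (76773, -18683).
General solution: x = 76773 + 1204t, y = -18683 - 293t for integer t.
x ≥ 0: smallest is 76773 mod 1204 = 921 (at t = -63), with y = -224.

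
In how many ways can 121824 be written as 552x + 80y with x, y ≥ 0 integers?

gcd(552, 80) = 8.
By Bézout, 552×(-1) + 80×(7) = 8.
One solution: (2, 1509).
General: x = 2 + 10t, y = 1509 - 69t.
x ≥ 0 ⇒ t ≥ 0; y ≥ 0 ⇒ t ≤ 21. So t ∈ [0, 21]: 22 solutions.

22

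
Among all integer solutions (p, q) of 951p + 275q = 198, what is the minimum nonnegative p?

198

gcd(951, 275):
  951 = 3×275 + 126
  275 = 2×126 + 23
  126 = 5×23 + 11
  23 = 2×11 + 1
  11 = 11×1
so gcd(951, 275) = 1.
1 divides 198, so solutions exist.
Back-substitute for Bézout coefficients:
  1 = 23 - 2×11
  ... = 951×(-24) + 275×(83)
Scale by 198/1 = 198: (p₀, q₀) = (-4752, 16434).
General solution: p = -4752 + 275t, q = 16434 - 951t for integer t.
p ≥ 0: smallest is -4752 mod 275 = 198 (at t = 18), with q = -684.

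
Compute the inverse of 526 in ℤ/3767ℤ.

gcd(3767, 526) = 1.
By Bézout, 526·(709) + 3767·(-99) = 1.
So 526·709 ≡ 1 (mod 3767), and 709 mod 3767 = 709.

709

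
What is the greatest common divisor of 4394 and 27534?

26

gcd(27534, 4394):
  27534 = 6*4394 + 1170
  4394 = 3*1170 + 884
  1170 = 1*884 + 286
  884 = 3*286 + 26
  286 = 11*26
so gcd(27534, 4394) = 26.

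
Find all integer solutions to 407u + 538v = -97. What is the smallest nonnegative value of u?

395

gcd(538, 407):
  538 = 1·407 + 131
  407 = 3·131 + 14
  131 = 9·14 + 5
  14 = 2·5 + 4
  5 = 1·4 + 1
  4 = 4·1
so gcd(538, 407) = 1.
1 divides -97, so solutions exist.
Back-substitute for Bézout coefficients:
  1 = 5 - 1·4
  ... = 407·(-115) + 538·(87)
Scale by -97/1 = -97: (u₀, v₀) = (11155, -8439).
General solution: u = 11155 + 538t, v = -8439 - 407t for integer t.
u ≥ 0: smallest is 11155 mod 538 = 395 (at t = -20), with v = -299.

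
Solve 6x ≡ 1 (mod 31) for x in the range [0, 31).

gcd(31, 6) = 1.
By Bézout, 6·(-5) + 31·(1) = 1.
So 6·-5 ≡ 1 (mod 31), and -5 mod 31 = 26.

26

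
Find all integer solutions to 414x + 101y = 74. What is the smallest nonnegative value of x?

gcd(414, 101) = 1.
1 divides 74, so solutions exist.
By Bézout, 414·(-10) + 101·(41) = 1.
Scale by 74/1 = 74: (x₀, y₀) = (-740, 3034).
General solution: x = -740 + 101t, y = 3034 - 414t for integer t.
x ≥ 0: smallest is -740 mod 101 = 68 (at t = 8), with y = -278.

68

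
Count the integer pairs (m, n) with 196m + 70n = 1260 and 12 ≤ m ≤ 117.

gcd(196, 70) = 14  (196 = 2·70 + 56, 70 = 1·56 + 14, 56 = 4·14).
Back-substituting, 196·(-1) + 70·(3) = 14.
Scale by 90: particular solution (-90, 270); reduce m mod 5: (0, 18).
General solution: m = 0 + 5t, n = 18 - 14t for integer t.
12 ≤ 0 + 5t ≤ 117 gives t ∈ [3, 23], which is 21 values.

21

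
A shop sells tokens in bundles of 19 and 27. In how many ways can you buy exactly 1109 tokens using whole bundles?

Need nonnegative integers with 19j + 27k = 1109.
gcd(19, 27) = 1, and 19·(10) + 27·(-7) = 1.
So (j₀, k₀) = (11090, -7763); general j = 11090 + 27t, k = -7763 - 19t.
j ≥ 0 ⇒ t ≥ -410; k ≥ 0 ⇒ t ≤ -409. That's 2 values of t.

2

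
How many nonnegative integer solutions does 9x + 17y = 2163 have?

gcd(17, 9) = 1.
By Bézout, 9×(2) + 17×(-1) = 1.
One solution: (8, 123).
General: x = 8 + 17t, y = 123 - 9t.
x ≥ 0 ⇒ t ≥ 0; y ≥ 0 ⇒ t ≤ 13. So t ∈ [0, 13]: 14 solutions.

14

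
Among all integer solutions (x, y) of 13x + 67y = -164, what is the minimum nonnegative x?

8

gcd(67, 13):
  67 = 5*13 + 2
  13 = 6*2 + 1
  2 = 2*1
so gcd(67, 13) = 1.
1 divides -164, so solutions exist.
Back-substitute for Bézout coefficients:
  1 = 13 - 6*2
  ... = 13*(31) + 67*(-6)
Scale by -164/1 = -164: (x₀, y₀) = (-5084, 984).
General solution: x = -5084 + 67t, y = 984 - 13t for integer t.
x ≥ 0: smallest is -5084 mod 67 = 8 (at t = 76), with y = -4.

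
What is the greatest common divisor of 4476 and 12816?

12

gcd(12816, 4476) = 12  (12816 = 2×4476 + 3864, 4476 = 1×3864 + 612, 3864 = 6×612 + 192, 612 = 3×192 + 36, 192 = 5×36 + 12, 36 = 3×12).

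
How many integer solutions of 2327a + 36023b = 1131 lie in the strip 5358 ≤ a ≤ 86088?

29

gcd(36023, 2327) = 13.
By Bézout, 2327×(1192) + 36023×(-77) = 13.
Particular solution: (1177, -76).
General solution: a = 1177 + 2771t, b = -76 - 179t for integer t.
5358 ≤ 1177 + 2771t ≤ 86088 gives t ∈ [2, 30], which is 29 values.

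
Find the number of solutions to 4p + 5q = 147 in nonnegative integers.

gcd(5, 4) = 1  (5 = 1*4 + 1, 4 = 4*1).
Back-substituting, 4*(-1) + 5*(1) = 1.
Scale by 147: one solution is (-147, 147). Reduce p mod 5: (3, 27).
General: p = 3 + 5t, q = 27 - 4t.
p ≥ 0 ⇒ t ≥ 0; q ≥ 0 ⇒ t ≤ 6. So t ∈ [0, 6]: 7 solutions.

7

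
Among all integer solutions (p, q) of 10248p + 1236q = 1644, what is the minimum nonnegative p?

gcd(10248, 1236):
  10248 = 8·1236 + 360
  1236 = 3·360 + 156
  360 = 2·156 + 48
  156 = 3·48 + 12
  48 = 4·12
so gcd(10248, 1236) = 12.
12 divides 1644, so solutions exist.
Back-substitute for Bézout coefficients:
  12 = 156 - 3·48
  ... = 10248·(-24) + 1236·(199)
Scale by 1644/12 = 137: (p₀, q₀) = (-3288, 27263).
General solution: p = -3288 + 103t, q = 27263 - 854t for integer t.
p ≥ 0: smallest is -3288 mod 103 = 8 (at t = 32), with q = -65.

8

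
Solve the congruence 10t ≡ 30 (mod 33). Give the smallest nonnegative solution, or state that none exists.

gcd(33, 10):
  33 = 3×10 + 3
  10 = 3×3 + 1
  3 = 3×1
so gcd(33, 10) = 1.
1 divides 30, so solutions exist.
Back-substitute for Bézout coefficients:
  1 = 10 - 3×3
  ... = 10×(10) + 33×(-3)
So 10×(10) ≡ 1 (mod 33); multiply by 30: t ≡ 300 (mod 33).
Smallest nonnegative: t = 300 mod 33 = 3.

3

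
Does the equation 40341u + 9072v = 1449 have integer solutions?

gcd(40341, 9072) = 21  (40341 = 4·9072 + 4053, 9072 = 2·4053 + 966, 4053 = 4·966 + 189, 966 = 5·189 + 21, 189 = 9·21).
21 divides 1449, so integer solutions exist.

yes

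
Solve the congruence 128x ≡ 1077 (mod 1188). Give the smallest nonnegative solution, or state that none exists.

gcd(1188, 128) = 4  (1188 = 9*128 + 36, 128 = 3*36 + 20, 36 = 1*20 + 16, 20 = 1*16 + 4, 16 = 4*4).
4 does not divide 1077, so the congruence has no solution.

no solution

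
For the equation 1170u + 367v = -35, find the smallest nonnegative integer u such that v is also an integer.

gcd(1170, 367):
  1170 = 3*367 + 69
  367 = 5*69 + 22
  69 = 3*22 + 3
  22 = 7*3 + 1
  3 = 3*1
so gcd(1170, 367) = 1.
1 divides -35, so solutions exist.
Back-substitute for Bézout coefficients:
  1 = 22 - 7*3
  ... = 1170*(-117) + 367*(373)
Scale by -35/1 = -35: (u₀, v₀) = (4095, -13055).
General solution: u = 4095 + 367t, v = -13055 - 1170t for integer t.
u ≥ 0: smallest is 4095 mod 367 = 58 (at t = -11), with v = -185.

58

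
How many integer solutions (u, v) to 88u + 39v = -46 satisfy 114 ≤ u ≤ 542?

11

gcd(88, 39) = 1.
By Bézout, 88·(4) + 39·(-9) = 1.
Particular solution: (11, -26).
General solution: u = 11 + 39t, v = -26 - 88t for integer t.
114 ≤ 11 + 39t ≤ 542 gives t ∈ [3, 13], which is 11 values.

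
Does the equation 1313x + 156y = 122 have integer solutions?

gcd(1313, 156) = 13  (1313 = 8·156 + 65, 156 = 2·65 + 26, 65 = 2·26 + 13, 26 = 2·13).
13 does not divide 122 (remainder 5), so no integer solutions.

no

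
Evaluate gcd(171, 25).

1

gcd(171, 25) = 1  (171 = 6×25 + 21, 25 = 1×21 + 4, 21 = 5×4 + 1, 4 = 4×1).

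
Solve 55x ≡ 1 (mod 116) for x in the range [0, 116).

gcd(116, 55):
  116 = 2·55 + 6
  55 = 9·6 + 1
  6 = 6·1
so gcd(116, 55) = 1.
Back-substitute for Bézout coefficients:
  1 = 55 - 9·6
  ... = 55·(19) + 116·(-9)
So 55·19 ≡ 1 (mod 116), and 19 mod 116 = 19.

19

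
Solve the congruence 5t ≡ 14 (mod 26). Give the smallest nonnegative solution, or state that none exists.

8

gcd(26, 5) = 1  (26 = 5*5 + 1, 5 = 5*1).
1 divides 14, so solutions exist.
Back-substituting, 5*(-5) + 26*(1) = 1.
So 5*(-5) ≡ 1 (mod 26); multiply by 14: t ≡ -70 (mod 26).
Smallest nonnegative: t = -70 mod 26 = 8.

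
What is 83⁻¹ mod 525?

gcd(525, 83) = 1.
By Bézout, 83·(-253) + 525·(40) = 1.
So 83·-253 ≡ 1 (mod 525), and -253 mod 525 = 272.

272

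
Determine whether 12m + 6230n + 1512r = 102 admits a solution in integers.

yes

gcd(6230, 12):
  6230 = 519·12 + 2
  12 = 6·2
so gcd(6230, 12) = 2.
gcd(2, 1512) = 2.
2 divides 102, so integer solutions exist.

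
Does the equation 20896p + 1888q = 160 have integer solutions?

gcd(20896, 1888) = 32.
32 divides 160, so integer solutions exist.

yes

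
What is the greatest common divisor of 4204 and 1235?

1

gcd(4204, 1235):
  4204 = 3*1235 + 499
  1235 = 2*499 + 237
  499 = 2*237 + 25
  237 = 9*25 + 12
  25 = 2*12 + 1
  12 = 12*1
so gcd(4204, 1235) = 1.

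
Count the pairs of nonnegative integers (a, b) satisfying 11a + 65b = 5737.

8

gcd(65, 11) = 1.
By Bézout, 11*(6) + 65*(-1) = 1.
One solution: (37, 82).
General: a = 37 + 65t, b = 82 - 11t.
a ≥ 0 ⇒ t ≥ 0; b ≥ 0 ⇒ t ≤ 7. So t ∈ [0, 7]: 8 solutions.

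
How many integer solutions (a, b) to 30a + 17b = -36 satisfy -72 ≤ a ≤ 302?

gcd(30, 17) = 1  (30 = 1*17 + 13, 17 = 1*13 + 4, 13 = 3*4 + 1, 4 = 4*1).
Back-substituting, 30*(4) + 17*(-7) = 1.
Scale by -36: particular solution (-144, 252); reduce a mod 17: (9, -18).
General solution: a = 9 + 17t, b = -18 - 30t for integer t.
-72 ≤ 9 + 17t ≤ 302 gives t ∈ [-4, 17], which is 22 values.

22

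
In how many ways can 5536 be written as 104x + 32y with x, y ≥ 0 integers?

gcd(104, 32) = 8  (104 = 3*32 + 8, 32 = 4*8).
Back-substituting, 104*(1) + 32*(-3) = 8.
Scale by 692: one solution is (692, -2076). Reduce x mod 4: (0, 173).
General: x = 0 + 4t, y = 173 - 13t.
x ≥ 0 ⇒ t ≥ 0; y ≥ 0 ⇒ t ≤ 13. So t ∈ [0, 13]: 14 solutions.

14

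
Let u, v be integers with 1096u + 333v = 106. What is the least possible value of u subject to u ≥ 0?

gcd(1096, 333) = 1  (1096 = 3*333 + 97, 333 = 3*97 + 42, 97 = 2*42 + 13, 42 = 3*13 + 3, 13 = 4*3 + 1, 3 = 3*1).
1 divides 106, so solutions exist.
Back-substituting, 1096*(103) + 333*(-339) = 1.
Scale by 106/1 = 106: (u₀, v₀) = (10918, -35934).
General solution: u = 10918 + 333t, v = -35934 - 1096t for integer t.
u ≥ 0: smallest is 10918 mod 333 = 262 (at t = -32), with v = -862.

262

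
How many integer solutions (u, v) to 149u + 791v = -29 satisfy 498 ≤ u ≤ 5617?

7

gcd(791, 149) = 1  (791 = 5*149 + 46, 149 = 3*46 + 11, 46 = 4*11 + 2, 11 = 5*2 + 1, 2 = 2*1).
Back-substituting, 149*(361) + 791*(-68) = 1.
Scale by -29: particular solution (-10469, 1972); reduce u mod 791: (605, -114).
General solution: u = 605 + 791t, v = -114 - 149t for integer t.
498 ≤ 605 + 791t ≤ 5617 gives t ∈ [0, 6], which is 7 values.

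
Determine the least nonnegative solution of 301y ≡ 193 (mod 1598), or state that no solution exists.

213

gcd(1598, 301):
  1598 = 5*301 + 93
  301 = 3*93 + 22
  93 = 4*22 + 5
  22 = 4*5 + 2
  5 = 2*2 + 1
  2 = 2*1
so gcd(1598, 301) = 1.
1 divides 193, so solutions exist.
Back-substitute for Bézout coefficients:
  1 = 5 - 2*2
  ... = 301*(-653) + 1598*(123)
So 301*(-653) ≡ 1 (mod 1598); multiply by 193: y ≡ -126029 (mod 1598).
Smallest nonnegative: y = -126029 mod 1598 = 213.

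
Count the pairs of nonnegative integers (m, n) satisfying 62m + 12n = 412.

gcd(62, 12) = 2  (62 = 5·12 + 2, 12 = 6·2).
Back-substituting, 62·(1) + 12·(-5) = 2.
Scale by 206: one solution is (206, -1030). Reduce m mod 6: (2, 24).
General: m = 2 + 6t, n = 24 - 31t.
m ≥ 0 ⇒ t ≥ 0; n ≥ 0 ⇒ t ≤ 0. So t ∈ [0, 0]: 1 solution.

1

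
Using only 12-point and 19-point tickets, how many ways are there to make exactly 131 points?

Need nonnegative integers with 12j + 19k = 131.
gcd(12, 19) = 1, and 12·(8) + 19·(-5) = 1.
So (j₀, k₀) = (1048, -655); general j = 1048 + 19t, k = -655 - 12t.
j ≥ 0 ⇒ t ≥ -55; k ≥ 0 ⇒ t ≤ -55. That's 1 value of t.

1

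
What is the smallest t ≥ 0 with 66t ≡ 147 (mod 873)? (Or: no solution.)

280

gcd(873, 66) = 3  (873 = 13·66 + 15, 66 = 4·15 + 6, 15 = 2·6 + 3, 6 = 2·3).
3 divides 147, so solutions exist.
Back-substituting, 66·(-119) + 873·(9) = 3.
So 66·(-119) ≡ 3 (mod 873); multiply by 49: t ≡ -5831 (mod 291).
Smallest nonnegative: t = -5831 mod 291 = 280.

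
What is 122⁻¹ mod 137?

73

gcd(137, 122) = 1  (137 = 1*122 + 15, 122 = 8*15 + 2, 15 = 7*2 + 1, 2 = 2*1).
Back-substituting, 122*(-64) + 137*(57) = 1.
So 122*-64 ≡ 1 (mod 137), and -64 mod 137 = 73.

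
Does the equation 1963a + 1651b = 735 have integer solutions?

no

gcd(1963, 1651) = 13  (1963 = 1×1651 + 312, 1651 = 5×312 + 91, 312 = 3×91 + 39, 91 = 2×39 + 13, 39 = 3×13).
13 does not divide 735 (remainder 7), so no integer solutions.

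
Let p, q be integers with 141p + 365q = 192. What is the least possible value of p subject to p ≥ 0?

312

gcd(365, 141) = 1  (365 = 2×141 + 83, 141 = 1×83 + 58, 83 = 1×58 + 25, 58 = 2×25 + 8, 25 = 3×8 + 1, 8 = 8×1).
1 divides 192, so solutions exist.
Back-substituting, 141×(-44) + 365×(17) = 1.
Scale by 192/1 = 192: (p₀, q₀) = (-8448, 3264).
General solution: p = -8448 + 365t, q = 3264 - 141t for integer t.
p ≥ 0: smallest is -8448 mod 365 = 312 (at t = 24), with q = -120.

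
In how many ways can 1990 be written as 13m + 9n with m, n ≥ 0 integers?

17

gcd(13, 9) = 1.
By Bézout, 13×(-2) + 9×(3) = 1.
One solution: (7, 211).
General: m = 7 + 9t, n = 211 - 13t.
m ≥ 0 ⇒ t ≥ 0; n ≥ 0 ⇒ t ≤ 16. So t ∈ [0, 16]: 17 solutions.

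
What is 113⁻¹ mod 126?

gcd(126, 113):
  126 = 1*113 + 13
  113 = 8*13 + 9
  13 = 1*9 + 4
  9 = 2*4 + 1
  4 = 4*1
so gcd(126, 113) = 1.
Back-substitute for Bézout coefficients:
  1 = 9 - 2*4
  ... = 113*(29) + 126*(-26)
So 113*29 ≡ 1 (mod 126), and 29 mod 126 = 29.

29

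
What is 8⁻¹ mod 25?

gcd(25, 8):
  25 = 3·8 + 1
  8 = 8·1
so gcd(25, 8) = 1.
Back-substitute for Bézout coefficients:
  1 = 25 - 3·8
  ... = 8·(-3) + 25·(1)
So 8·-3 ≡ 1 (mod 25), and -3 mod 25 = 22.

22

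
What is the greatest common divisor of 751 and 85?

gcd(751, 85) = 1  (751 = 8×85 + 71, 85 = 1×71 + 14, 71 = 5×14 + 1, 14 = 14×1).

1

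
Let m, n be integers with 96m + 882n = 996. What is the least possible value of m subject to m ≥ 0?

gcd(882, 96) = 6  (882 = 9*96 + 18, 96 = 5*18 + 6, 18 = 3*6).
6 divides 996, so solutions exist.
Back-substituting, 96*(46) + 882*(-5) = 6.
Scale by 996/6 = 166: (m₀, n₀) = (7636, -830).
General solution: m = 7636 + 147t, n = -830 - 16t for integer t.
m ≥ 0: smallest is 7636 mod 147 = 139 (at t = -51), with n = -14.

139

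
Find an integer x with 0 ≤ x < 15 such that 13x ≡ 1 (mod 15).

7

gcd(15, 13):
  15 = 1·13 + 2
  13 = 6·2 + 1
  2 = 2·1
so gcd(15, 13) = 1.
Back-substitute for Bézout coefficients:
  1 = 13 - 6·2
  ... = 13·(7) + 15·(-6)
So 13·7 ≡ 1 (mod 15), and 7 mod 15 = 7.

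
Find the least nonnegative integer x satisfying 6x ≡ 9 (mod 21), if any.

gcd(21, 6) = 3.
3 divides 9, so solutions exist.
By Bézout, 6*(-3) + 21*(1) = 3.
So 6*(-3) ≡ 3 (mod 21); multiply by 3: x ≡ -9 (mod 7).
Smallest nonnegative: x = -9 mod 7 = 5.

5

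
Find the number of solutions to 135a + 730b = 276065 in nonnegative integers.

gcd(730, 135) = 5  (730 = 5·135 + 55, 135 = 2·55 + 25, 55 = 2·25 + 5, 25 = 5·5).
Back-substituting, 135·(-27) + 730·(5) = 5.
Scale by 55213: one solution is (-1490751, 276065). Reduce a mod 146: (55, 368).
General: a = 55 + 146t, b = 368 - 27t.
a ≥ 0 ⇒ t ≥ 0; b ≥ 0 ⇒ t ≤ 13. So t ∈ [0, 13]: 14 solutions.

14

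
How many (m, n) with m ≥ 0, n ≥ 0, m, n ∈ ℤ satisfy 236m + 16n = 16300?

18

gcd(236, 16):
  236 = 14·16 + 12
  16 = 1·12 + 4
  12 = 3·4
so gcd(236, 16) = 4.
Back-substitute for Bézout coefficients:
  4 = 16 - 1·12
  ... = 236·(-1) + 16·(15)
Scale by 4075: one solution is (-4075, 61125). Reduce m mod 4: (1, 1004).
General: m = 1 + 4t, n = 1004 - 59t.
m ≥ 0 ⇒ t ≥ 0; n ≥ 0 ⇒ t ≤ 17. So t ∈ [0, 17]: 18 solutions.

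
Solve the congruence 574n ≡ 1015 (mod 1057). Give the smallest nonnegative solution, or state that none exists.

92

gcd(1057, 574) = 7  (1057 = 1×574 + 483, 574 = 1×483 + 91, 483 = 5×91 + 28, 91 = 3×28 + 7, 28 = 4×7).
7 divides 1015, so solutions exist.
Back-substituting, 574×(35) + 1057×(-19) = 7.
So 574×(35) ≡ 7 (mod 1057); multiply by 145: n ≡ 5075 (mod 151).
Smallest nonnegative: n = 5075 mod 151 = 92.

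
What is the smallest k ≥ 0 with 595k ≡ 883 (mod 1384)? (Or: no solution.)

gcd(1384, 595) = 1.
1 divides 883, so solutions exist.
By Bézout, 595·(107) + 1384·(-46) = 1.
So 595·(107) ≡ 1 (mod 1384); multiply by 883: k ≡ 94481 (mod 1384).
Smallest nonnegative: k = 94481 mod 1384 = 369.

369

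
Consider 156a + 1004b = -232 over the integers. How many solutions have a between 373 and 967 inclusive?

2

gcd(1004, 156) = 4  (1004 = 6*156 + 68, 156 = 2*68 + 20, 68 = 3*20 + 8, 20 = 2*8 + 4, 8 = 2*4).
Back-substituting, 156*(103) + 1004*(-16) = 4.
Scale by -58: particular solution (-5974, 928); reduce a mod 251: (50, -8).
General solution: a = 50 + 251t, b = -8 - 39t for integer t.
373 ≤ 50 + 251t ≤ 967 gives t ∈ [2, 3], which is 2 values.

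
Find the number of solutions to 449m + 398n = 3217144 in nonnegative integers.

gcd(449, 398) = 1.
By Bézout, 449*(-39) + 398*(44) = 1.
One solution: (88, 7984).
General: m = 88 + 398t, n = 7984 - 449t.
m ≥ 0 ⇒ t ≥ 0; n ≥ 0 ⇒ t ≤ 17. So t ∈ [0, 17]: 18 solutions.

18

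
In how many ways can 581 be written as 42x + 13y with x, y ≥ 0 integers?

1

gcd(42, 13) = 1.
By Bézout, 42×(-4) + 13×(13) = 1.
One solution: (3, 35).
General: x = 3 + 13t, y = 35 - 42t.
x ≥ 0 ⇒ t ≥ 0; y ≥ 0 ⇒ t ≤ 0. So t ∈ [0, 0]: 1 solution.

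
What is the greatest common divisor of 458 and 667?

1

gcd(667, 458):
  667 = 1·458 + 209
  458 = 2·209 + 40
  209 = 5·40 + 9
  40 = 4·9 + 4
  9 = 2·4 + 1
  4 = 4·1
so gcd(667, 458) = 1.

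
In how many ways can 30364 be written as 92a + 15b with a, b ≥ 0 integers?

22

gcd(92, 15):
  92 = 6×15 + 2
  15 = 7×2 + 1
  2 = 2×1
so gcd(92, 15) = 1.
Back-substitute for Bézout coefficients:
  1 = 15 - 7×2
  ... = 92×(-7) + 15×(43)
Scale by 30364: one solution is (-212548, 1305652). Reduce a mod 15: (2, 2012).
General: a = 2 + 15t, b = 2012 - 92t.
a ≥ 0 ⇒ t ≥ 0; b ≥ 0 ⇒ t ≤ 21. So t ∈ [0, 21]: 22 solutions.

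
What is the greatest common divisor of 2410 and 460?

gcd(2410, 460):
  2410 = 5·460 + 110
  460 = 4·110 + 20
  110 = 5·20 + 10
  20 = 2·10
so gcd(2410, 460) = 10.

10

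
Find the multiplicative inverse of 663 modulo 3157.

2138

gcd(3157, 663):
  3157 = 4*663 + 505
  663 = 1*505 + 158
  505 = 3*158 + 31
  158 = 5*31 + 3
  31 = 10*3 + 1
  3 = 3*1
so gcd(3157, 663) = 1.
Back-substitute for Bézout coefficients:
  1 = 31 - 10*3
  ... = 663*(-1019) + 3157*(214)
So 663*-1019 ≡ 1 (mod 3157), and -1019 mod 3157 = 2138.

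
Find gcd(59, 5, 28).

1

gcd(59, 5):
  59 = 11*5 + 4
  5 = 1*4 + 1
  4 = 4*1
so gcd(59, 5) = 1.
gcd(1, 28) = 1.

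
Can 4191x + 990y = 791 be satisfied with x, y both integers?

no

gcd(4191, 990) = 33  (4191 = 4·990 + 231, 990 = 4·231 + 66, 231 = 3·66 + 33, 66 = 2·33).
33 does not divide 791 (remainder 32), so no integer solutions.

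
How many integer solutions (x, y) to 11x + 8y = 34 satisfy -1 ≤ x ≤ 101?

gcd(11, 8) = 1.
By Bézout, 11×(3) + 8×(-4) = 1.
Particular solution: (6, -4).
General solution: x = 6 + 8t, y = -4 - 11t for integer t.
-1 ≤ 6 + 8t ≤ 101 gives t ∈ [0, 11], which is 12 values.

12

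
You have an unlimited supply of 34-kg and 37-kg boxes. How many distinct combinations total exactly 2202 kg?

2

Need nonnegative integers with 34j + 37k = 2202.
gcd(34, 37) = 1, and 34·(12) + 37·(-11) = 1.
So (j₀, k₀) = (26424, -24222); general j = 26424 + 37t, k = -24222 - 34t.
j ≥ 0 ⇒ t ≥ -714; k ≥ 0 ⇒ t ≤ -713. That's 2 values of t.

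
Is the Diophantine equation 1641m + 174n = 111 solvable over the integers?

yes

gcd(1641, 174):
  1641 = 9·174 + 75
  174 = 2·75 + 24
  75 = 3·24 + 3
  24 = 8·3
so gcd(1641, 174) = 3.
3 divides 111, so integer solutions exist.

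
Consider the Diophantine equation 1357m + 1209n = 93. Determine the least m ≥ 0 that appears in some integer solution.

744

gcd(1357, 1209):
  1357 = 1·1209 + 148
  1209 = 8·148 + 25
  148 = 5·25 + 23
  25 = 1·23 + 2
  23 = 11·2 + 1
  2 = 2·1
so gcd(1357, 1209) = 1.
1 divides 93, so solutions exist.
Back-substitute for Bézout coefficients:
  1 = 23 - 11·2
  ... = 1357·(580) + 1209·(-651)
Scale by 93/1 = 93: (m₀, n₀) = (53940, -60543).
General solution: m = 53940 + 1209t, n = -60543 - 1357t for integer t.
m ≥ 0: smallest is 53940 mod 1209 = 744 (at t = -44), with n = -835.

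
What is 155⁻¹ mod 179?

82

gcd(179, 155) = 1  (179 = 1·155 + 24, 155 = 6·24 + 11, 24 = 2·11 + 2, 11 = 5·2 + 1, 2 = 2·1).
Back-substituting, 155·(82) + 179·(-71) = 1.
So 155·82 ≡ 1 (mod 179), and 82 mod 179 = 82.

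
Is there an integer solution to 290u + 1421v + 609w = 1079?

gcd(1421, 290) = 29  (1421 = 4×290 + 261, 290 = 1×261 + 29, 261 = 9×29).
gcd(29, 609) = 29.
29 does not divide 1079 (remainder 6), so no integer solutions.

no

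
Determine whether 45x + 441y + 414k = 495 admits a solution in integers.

yes

gcd(441, 45):
  441 = 9*45 + 36
  45 = 1*36 + 9
  36 = 4*9
so gcd(441, 45) = 9.
gcd(9, 414) = 9.
9 divides 495, so integer solutions exist.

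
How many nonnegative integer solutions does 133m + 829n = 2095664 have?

gcd(829, 133) = 1  (829 = 6·133 + 31, 133 = 4·31 + 9, 31 = 3·9 + 4, 9 = 2·4 + 1, 4 = 4·1).
Back-substituting, 133·(187) + 829·(-30) = 1.
Scale by 2095664: one solution is (391889168, -62869920). Reduce m mod 829: (143, 2505).
General: m = 143 + 829t, n = 2505 - 133t.
m ≥ 0 ⇒ t ≥ 0; n ≥ 0 ⇒ t ≤ 18. So t ∈ [0, 18]: 19 solutions.

19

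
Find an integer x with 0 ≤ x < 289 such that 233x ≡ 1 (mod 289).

gcd(289, 233) = 1  (289 = 1*233 + 56, 233 = 4*56 + 9, 56 = 6*9 + 2, 9 = 4*2 + 1, 2 = 2*1).
Back-substituting, 233*(129) + 289*(-104) = 1.
So 233*129 ≡ 1 (mod 289), and 129 mod 289 = 129.

129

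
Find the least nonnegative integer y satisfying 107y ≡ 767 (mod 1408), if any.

573

gcd(1408, 107) = 1.
1 divides 767, so solutions exist.
By Bézout, 107*(579) + 1408*(-44) = 1.
So 107*(579) ≡ 1 (mod 1408); multiply by 767: y ≡ 444093 (mod 1408).
Smallest nonnegative: y = 444093 mod 1408 = 573.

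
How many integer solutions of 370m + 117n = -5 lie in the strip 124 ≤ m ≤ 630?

4

gcd(370, 117) = 1  (370 = 3*117 + 19, 117 = 6*19 + 3, 19 = 6*3 + 1, 3 = 3*1).
Back-substituting, 370*(37) + 117*(-117) = 1.
Scale by -5: particular solution (-185, 585); reduce m mod 117: (49, -155).
General solution: m = 49 + 117t, n = -155 - 370t for integer t.
124 ≤ 49 + 117t ≤ 630 gives t ∈ [1, 4], which is 4 values.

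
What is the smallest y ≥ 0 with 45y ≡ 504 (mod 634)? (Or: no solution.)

138

gcd(634, 45):
  634 = 14*45 + 4
  45 = 11*4 + 1
  4 = 4*1
so gcd(634, 45) = 1.
1 divides 504, so solutions exist.
Back-substitute for Bézout coefficients:
  1 = 45 - 11*4
  ... = 45*(155) + 634*(-11)
So 45*(155) ≡ 1 (mod 634); multiply by 504: y ≡ 78120 (mod 634).
Smallest nonnegative: y = 78120 mod 634 = 138.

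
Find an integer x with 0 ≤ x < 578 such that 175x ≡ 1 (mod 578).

109

gcd(578, 175) = 1  (578 = 3×175 + 53, 175 = 3×53 + 16, 53 = 3×16 + 5, 16 = 3×5 + 1, 5 = 5×1).
Back-substituting, 175×(109) + 578×(-33) = 1.
So 175×109 ≡ 1 (mod 578), and 109 mod 578 = 109.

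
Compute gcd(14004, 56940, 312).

12

gcd(56940, 14004) = 12.
gcd(12, 312) = 12.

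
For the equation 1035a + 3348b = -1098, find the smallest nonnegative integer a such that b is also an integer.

358

gcd(3348, 1035) = 9  (3348 = 3×1035 + 243, 1035 = 4×243 + 63, 243 = 3×63 + 54, 63 = 1×54 + 9, 54 = 6×9).
9 divides -1098, so solutions exist.
Back-substituting, 1035×(55) + 3348×(-17) = 9.
Scale by -1098/9 = -122: (a₀, b₀) = (-6710, 2074).
General solution: a = -6710 + 372t, b = 2074 - 115t for integer t.
a ≥ 0: smallest is -6710 mod 372 = 358 (at t = 19), with b = -111.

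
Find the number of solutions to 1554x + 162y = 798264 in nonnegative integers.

19

gcd(1554, 162) = 6  (1554 = 9·162 + 96, 162 = 1·96 + 66, 96 = 1·66 + 30, 66 = 2·30 + 6, 30 = 5·6).
Back-substituting, 1554·(-5) + 162·(48) = 6.
Scale by 133044: one solution is (-665220, 6386112). Reduce x mod 27: (6, 4870).
General: x = 6 + 27t, y = 4870 - 259t.
x ≥ 0 ⇒ t ≥ 0; y ≥ 0 ⇒ t ≤ 18. So t ∈ [0, 18]: 19 solutions.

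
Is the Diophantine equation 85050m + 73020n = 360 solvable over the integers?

gcd(85050, 73020) = 30.
30 divides 360, so integer solutions exist.

yes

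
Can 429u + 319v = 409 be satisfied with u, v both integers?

gcd(429, 319) = 11.
11 does not divide 409 (remainder 2), so no integer solutions.

no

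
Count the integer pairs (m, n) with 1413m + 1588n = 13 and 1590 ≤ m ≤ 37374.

gcd(1588, 1413):
  1588 = 1×1413 + 175
  1413 = 8×175 + 13
  175 = 13×13 + 6
  13 = 2×6 + 1
  6 = 6×1
so gcd(1588, 1413) = 1.
Back-substitute for Bézout coefficients:
  1 = 13 - 2×6
  ... = 1413×(245) + 1588×(-218)
Scale by 13: particular solution (3185, -2834); reduce m mod 1588: (9, -8).
General solution: m = 9 + 1588t, n = -8 - 1413t for integer t.
1590 ≤ 9 + 1588t ≤ 37374 gives t ∈ [1, 23], which is 23 values.

23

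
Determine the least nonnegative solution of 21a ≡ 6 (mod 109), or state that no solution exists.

47

gcd(109, 21) = 1.
1 divides 6, so solutions exist.
By Bézout, 21*(26) + 109*(-5) = 1.
So 21*(26) ≡ 1 (mod 109); multiply by 6: a ≡ 156 (mod 109).
Smallest nonnegative: a = 156 mod 109 = 47.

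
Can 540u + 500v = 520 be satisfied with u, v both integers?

yes

gcd(540, 500) = 20.
20 divides 520, so integer solutions exist.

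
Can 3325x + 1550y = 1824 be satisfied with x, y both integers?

no

gcd(3325, 1550) = 25  (3325 = 2*1550 + 225, 1550 = 6*225 + 200, 225 = 1*200 + 25, 200 = 8*25).
25 does not divide 1824 (remainder 24), so no integer solutions.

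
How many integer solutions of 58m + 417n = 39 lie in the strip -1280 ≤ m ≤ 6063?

18

gcd(417, 58) = 1  (417 = 7*58 + 11, 58 = 5*11 + 3, 11 = 3*3 + 2, 3 = 1*2 + 1, 2 = 2*1).
Back-substituting, 58*(151) + 417*(-21) = 1.
Scale by 39: particular solution (5889, -819); reduce m mod 417: (51, -7).
General solution: m = 51 + 417t, n = -7 - 58t for integer t.
-1280 ≤ 51 + 417t ≤ 6063 gives t ∈ [-3, 14], which is 18 values.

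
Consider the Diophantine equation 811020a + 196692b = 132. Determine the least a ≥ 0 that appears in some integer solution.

gcd(811020, 196692) = 12.
12 divides 132, so solutions exist.
By Bézout, 811020×(1176) + 196692×(-4849) = 12.
Scale by 132/12 = 11: (a₀, b₀) = (12936, -53339).
General solution: a = 12936 + 16391t, b = -53339 - 67585t for integer t.
a ≥ 0: smallest is 12936 mod 16391 = 12936 (at t = 0), with b = -53339.

12936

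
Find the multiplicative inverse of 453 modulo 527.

gcd(527, 453) = 1.
By Bézout, 453·(235) + 527·(-202) = 1.
So 453·235 ≡ 1 (mod 527), and 235 mod 527 = 235.

235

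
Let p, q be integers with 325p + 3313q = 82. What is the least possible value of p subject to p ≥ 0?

gcd(3313, 325):
  3313 = 10*325 + 63
  325 = 5*63 + 10
  63 = 6*10 + 3
  10 = 3*3 + 1
  3 = 3*1
so gcd(3313, 325) = 1.
1 divides 82, so solutions exist.
Back-substitute for Bézout coefficients:
  1 = 10 - 3*3
  ... = 325*(999) + 3313*(-98)
Scale by 82/1 = 82: (p₀, q₀) = (81918, -8036).
General solution: p = 81918 + 3313t, q = -8036 - 325t for integer t.
p ≥ 0: smallest is 81918 mod 3313 = 2406 (at t = -24), with q = -236.

2406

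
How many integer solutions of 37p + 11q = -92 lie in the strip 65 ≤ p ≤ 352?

gcd(37, 11):
  37 = 3·11 + 4
  11 = 2·4 + 3
  4 = 1·3 + 1
  3 = 3·1
so gcd(37, 11) = 1.
Back-substitute for Bézout coefficients:
  1 = 4 - 1·3
  ... = 37·(3) + 11·(-10)
Scale by -92: particular solution (-276, 920); reduce p mod 11: (10, -42).
General solution: p = 10 + 11t, q = -42 - 37t for integer t.
65 ≤ 10 + 11t ≤ 352 gives t ∈ [5, 31], which is 27 values.

27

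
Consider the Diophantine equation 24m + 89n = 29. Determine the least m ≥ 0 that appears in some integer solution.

42

gcd(89, 24) = 1  (89 = 3*24 + 17, 24 = 1*17 + 7, 17 = 2*7 + 3, 7 = 2*3 + 1, 3 = 3*1).
1 divides 29, so solutions exist.
Back-substituting, 24*(26) + 89*(-7) = 1.
Scale by 29/1 = 29: (m₀, n₀) = (754, -203).
General solution: m = 754 + 89t, n = -203 - 24t for integer t.
m ≥ 0: smallest is 754 mod 89 = 42 (at t = -8), with n = -11.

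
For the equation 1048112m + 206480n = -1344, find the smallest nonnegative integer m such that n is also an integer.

gcd(1048112, 206480) = 16.
16 divides -1344, so solutions exist.
By Bézout, 1048112×(2878) + 206480×(-14609) = 16.
Scale by -1344/16 = -84: (m₀, n₀) = (-241752, 1227156).
General solution: m = -241752 + 12905t, n = 1227156 - 65507t for integer t.
m ≥ 0: smallest is -241752 mod 12905 = 3443 (at t = 19), with n = -17477.

3443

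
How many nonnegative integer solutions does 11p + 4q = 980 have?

gcd(11, 4):
  11 = 2*4 + 3
  4 = 1*3 + 1
  3 = 3*1
so gcd(11, 4) = 1.
Back-substitute for Bézout coefficients:
  1 = 4 - 1*3
  ... = 11*(-1) + 4*(3)
Scale by 980: one solution is (-980, 2940). Reduce p mod 4: (0, 245).
General: p = 0 + 4t, q = 245 - 11t.
p ≥ 0 ⇒ t ≥ 0; q ≥ 0 ⇒ t ≤ 22. So t ∈ [0, 22]: 23 solutions.

23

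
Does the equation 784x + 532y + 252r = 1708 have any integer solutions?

gcd(784, 532):
  784 = 1×532 + 252
  532 = 2×252 + 28
  252 = 9×28
so gcd(784, 532) = 28.
gcd(28, 252) = 28.
28 divides 1708, so integer solutions exist.

yes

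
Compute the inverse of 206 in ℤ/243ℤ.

197

gcd(243, 206) = 1.
By Bézout, 206*(-46) + 243*(39) = 1.
So 206*-46 ≡ 1 (mod 243), and -46 mod 243 = 197.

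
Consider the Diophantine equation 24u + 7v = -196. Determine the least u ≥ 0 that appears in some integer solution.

0

gcd(24, 7) = 1.
1 divides -196, so solutions exist.
By Bézout, 24·(-2) + 7·(7) = 1.
Scale by -196/1 = -196: (u₀, v₀) = (392, -1372).
General solution: u = 392 + 7t, v = -1372 - 24t for integer t.
u ≥ 0: smallest is 392 mod 7 = 0 (at t = -56), with v = -28.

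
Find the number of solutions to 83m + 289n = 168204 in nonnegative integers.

7

gcd(289, 83) = 1  (289 = 3*83 + 40, 83 = 2*40 + 3, 40 = 13*3 + 1, 3 = 3*1).
Back-substituting, 83*(-94) + 289*(27) = 1.
Scale by 168204: one solution is (-15811176, 4541508). Reduce m mod 289: (14, 578).
General: m = 14 + 289t, n = 578 - 83t.
m ≥ 0 ⇒ t ≥ 0; n ≥ 0 ⇒ t ≤ 6. So t ∈ [0, 6]: 7 solutions.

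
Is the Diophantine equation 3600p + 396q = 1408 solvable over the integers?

no

gcd(3600, 396) = 36.
36 does not divide 1408 (remainder 4), so no integer solutions.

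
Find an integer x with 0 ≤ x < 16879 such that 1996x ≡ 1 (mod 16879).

gcd(16879, 1996) = 1.
By Bézout, 1996*(-1649) + 16879*(195) = 1.
So 1996*-1649 ≡ 1 (mod 16879), and -1649 mod 16879 = 15230.

15230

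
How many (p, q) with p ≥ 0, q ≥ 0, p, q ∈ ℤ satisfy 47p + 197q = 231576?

gcd(197, 47) = 1  (197 = 4×47 + 9, 47 = 5×9 + 2, 9 = 4×2 + 1, 2 = 2×1).
Back-substituting, 47×(-88) + 197×(21) = 1.
Scale by 231576: one solution is (-20378688, 4863096). Reduce p mod 197: (174, 1134).
General: p = 174 + 197t, q = 1134 - 47t.
p ≥ 0 ⇒ t ≥ 0; q ≥ 0 ⇒ t ≤ 24. So t ∈ [0, 24]: 25 solutions.

25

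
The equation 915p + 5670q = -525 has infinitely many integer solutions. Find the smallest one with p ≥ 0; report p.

49

gcd(5670, 915):
  5670 = 6*915 + 180
  915 = 5*180 + 15
  180 = 12*15
so gcd(5670, 915) = 15.
15 divides -525, so solutions exist.
Back-substitute for Bézout coefficients:
  15 = 915 - 5*180
  ... = 915*(31) + 5670*(-5)
Scale by -525/15 = -35: (p₀, q₀) = (-1085, 175).
General solution: p = -1085 + 378t, q = 175 - 61t for integer t.
p ≥ 0: smallest is -1085 mod 378 = 49 (at t = 3), with q = -8.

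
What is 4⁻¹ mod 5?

gcd(5, 4):
  5 = 1×4 + 1
  4 = 4×1
so gcd(5, 4) = 1.
Back-substitute for Bézout coefficients:
  1 = 5 - 1×4
  ... = 4×(-1) + 5×(1)
So 4×-1 ≡ 1 (mod 5), and -1 mod 5 = 4.

4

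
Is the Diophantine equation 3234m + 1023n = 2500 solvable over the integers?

gcd(3234, 1023):
  3234 = 3·1023 + 165
  1023 = 6·165 + 33
  165 = 5·33
so gcd(3234, 1023) = 33.
33 does not divide 2500 (remainder 25), so no integer solutions.

no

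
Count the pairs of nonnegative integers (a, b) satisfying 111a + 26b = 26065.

gcd(111, 26) = 1  (111 = 4·26 + 7, 26 = 3·7 + 5, 7 = 1·5 + 2, 5 = 2·2 + 1, 2 = 2·1).
Back-substituting, 111·(-11) + 26·(47) = 1.
Scale by 26065: one solution is (-286715, 1225055). Reduce a mod 26: (13, 947).
General: a = 13 + 26t, b = 947 - 111t.
a ≥ 0 ⇒ t ≥ 0; b ≥ 0 ⇒ t ≤ 8. So t ∈ [0, 8]: 9 solutions.

9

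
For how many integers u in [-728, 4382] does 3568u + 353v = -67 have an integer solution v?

15

gcd(3568, 353) = 1.
By Bézout, 3568·(-65) + 353·(657) = 1.
Particular solution: (119, -1203).
General solution: u = 119 + 353t, v = -1203 - 3568t for integer t.
-728 ≤ 119 + 353t ≤ 4382 gives t ∈ [-2, 12], which is 15 values.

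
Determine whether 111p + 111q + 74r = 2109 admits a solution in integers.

yes

gcd(111, 111) = 111  (111 = 1·111).
gcd(111, 74) = 37.
37 divides 2109, so integer solutions exist.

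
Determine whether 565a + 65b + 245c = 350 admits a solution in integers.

yes

gcd(565, 65) = 5.
gcd(5, 245) = 5.
5 divides 350, so integer solutions exist.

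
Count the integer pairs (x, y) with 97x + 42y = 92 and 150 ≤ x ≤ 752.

14

gcd(97, 42) = 1.
By Bézout, 97·(13) + 42·(-30) = 1.
Particular solution: (20, -44).
General solution: x = 20 + 42t, y = -44 - 97t for integer t.
150 ≤ 20 + 42t ≤ 752 gives t ∈ [4, 17], which is 14 values.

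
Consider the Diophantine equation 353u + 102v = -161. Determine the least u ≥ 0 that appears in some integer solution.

53

gcd(353, 102):
  353 = 3*102 + 47
  102 = 2*47 + 8
  47 = 5*8 + 7
  8 = 1*7 + 1
  7 = 7*1
so gcd(353, 102) = 1.
1 divides -161, so solutions exist.
Back-substitute for Bézout coefficients:
  1 = 8 - 1*7
  ... = 353*(-13) + 102*(45)
Scale by -161/1 = -161: (u₀, v₀) = (2093, -7245).
General solution: u = 2093 + 102t, v = -7245 - 353t for integer t.
u ≥ 0: smallest is 2093 mod 102 = 53 (at t = -20), with v = -185.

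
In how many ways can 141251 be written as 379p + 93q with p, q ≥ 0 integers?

4

gcd(379, 93) = 1  (379 = 4·93 + 7, 93 = 13·7 + 2, 7 = 3·2 + 1, 2 = 2·1).
Back-substituting, 379·(40) + 93·(-163) = 1.
Scale by 141251: one solution is (5650040, -23023913). Reduce p mod 93: (11, 1474).
General: p = 11 + 93t, q = 1474 - 379t.
p ≥ 0 ⇒ t ≥ 0; q ≥ 0 ⇒ t ≤ 3. So t ∈ [0, 3]: 4 solutions.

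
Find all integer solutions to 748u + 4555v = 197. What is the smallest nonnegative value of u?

gcd(4555, 748) = 1.
1 divides 197, so solutions exist.
By Bézout, 748×(-408) + 4555×(67) = 1.
Scale by 197/1 = 197: (u₀, v₀) = (-80376, 13199).
General solution: u = -80376 + 4555t, v = 13199 - 748t for integer t.
u ≥ 0: smallest is -80376 mod 4555 = 1614 (at t = 18), with v = -265.

1614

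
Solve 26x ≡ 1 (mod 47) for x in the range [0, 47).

gcd(47, 26):
  47 = 1·26 + 21
  26 = 1·21 + 5
  21 = 4·5 + 1
  5 = 5·1
so gcd(47, 26) = 1.
Back-substitute for Bézout coefficients:
  1 = 21 - 4·5
  ... = 26·(-9) + 47·(5)
So 26·-9 ≡ 1 (mod 47), and -9 mod 47 = 38.

38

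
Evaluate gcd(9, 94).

gcd(94, 9):
  94 = 10·9 + 4
  9 = 2·4 + 1
  4 = 4·1
so gcd(94, 9) = 1.

1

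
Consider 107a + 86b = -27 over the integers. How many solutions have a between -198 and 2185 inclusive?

28

gcd(107, 86) = 1  (107 = 1*86 + 21, 86 = 4*21 + 2, 21 = 10*2 + 1, 2 = 2*1).
Back-substituting, 107*(41) + 86*(-51) = 1.
Scale by -27: particular solution (-1107, 1377); reduce a mod 86: (11, -14).
General solution: a = 11 + 86t, b = -14 - 107t for integer t.
-198 ≤ 11 + 86t ≤ 2185 gives t ∈ [-2, 25], which is 28 values.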